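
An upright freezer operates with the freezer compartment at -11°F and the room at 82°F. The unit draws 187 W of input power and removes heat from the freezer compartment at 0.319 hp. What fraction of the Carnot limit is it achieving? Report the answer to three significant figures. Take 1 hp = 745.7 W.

Converting, Q̇_C = 0.3190 hp = 237.9 W, so COP_actual = Q̇_C/Ẇ = 237.9/187.0 = 1.272.
In absolute terms T_C = 249.26 K and T_H = 300.93 K, so ΔT = 51.67 K.
COP_Carnot = T_C/ΔT = 249.26/51.67 = 4.824.
η_II = COP_actual/COP_Carnot = 1.272/4.824 = 0.2637.

0.264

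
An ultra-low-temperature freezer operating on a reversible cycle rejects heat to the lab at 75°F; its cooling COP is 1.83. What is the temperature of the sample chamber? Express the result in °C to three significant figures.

For a Carnot refrigerator COP_R = T_C/(T_H − T_C), so T_C = COP·T_H/(1 + COP).
With T_H = 297.04 K, T_C = 1.83 × 297.04/2.830 = 192.08 K.
Converting, 192.08 K = -81.07°C.

-81.1 °C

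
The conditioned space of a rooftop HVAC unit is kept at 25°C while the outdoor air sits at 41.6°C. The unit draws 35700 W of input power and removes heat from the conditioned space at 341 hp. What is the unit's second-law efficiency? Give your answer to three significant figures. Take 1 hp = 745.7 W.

0.397

Converting, Q̇_C = 341.0 hp = 254300 W, so COP_actual = Q̇_C/Ẇ = 254300/35700 = 7.123.
In absolute terms T_C = 298.15 K and T_H = 314.75 K, so ΔT = 16.60 K.
COP_Carnot = T_C/ΔT = 298.15/16.60 = 17.96.
η_II = COP_actual/COP_Carnot = 7.123/17.96 = 0.3966.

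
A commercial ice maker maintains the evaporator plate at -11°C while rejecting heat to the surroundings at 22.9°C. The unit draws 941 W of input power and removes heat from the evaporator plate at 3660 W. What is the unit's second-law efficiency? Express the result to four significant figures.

0.5030

COP_actual = Q̇_C/Ẇ = 3660/941.0 = 3.889.
In absolute terms T_C = 262.15 K and T_H = 296.05 K, so ΔT = 33.90 K.
COP_Carnot = T_C/ΔT = 262.15/33.90 = 7.733.
η_II = COP_actual/COP_Carnot = 3.889/7.733 = 0.5030.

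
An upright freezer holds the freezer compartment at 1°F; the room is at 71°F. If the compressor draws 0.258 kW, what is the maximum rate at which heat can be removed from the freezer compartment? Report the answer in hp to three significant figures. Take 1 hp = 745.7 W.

In absolute terms T_C = 255.93 K and T_H = 294.82 K, so ΔT = 38.89 K.
COP_Carnot = T_C/ΔT = 255.93/38.89 = 6.581.
Q̇_max = COP_Carnot × Ẇ = 6.581 × 0.2580 kW = 1.698 kW = 2.277 hp.

2.28 hp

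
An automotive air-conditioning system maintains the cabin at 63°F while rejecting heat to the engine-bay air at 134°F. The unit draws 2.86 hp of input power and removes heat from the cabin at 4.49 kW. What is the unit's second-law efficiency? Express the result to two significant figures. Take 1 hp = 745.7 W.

0.29

Converting, Q̇_C = 4.490 kW = 6.021 hp, so COP_actual = Q̇_C/Ẇ = 6.021/2.860 = 2.105.
In absolute terms T_C = 290.37 K and T_H = 329.82 K, so ΔT = 39.44 K.
COP_Carnot = T_C/ΔT = 290.37/39.44 = 7.362.
η_II = COP_actual/COP_Carnot = 2.105/7.362 = 0.2860.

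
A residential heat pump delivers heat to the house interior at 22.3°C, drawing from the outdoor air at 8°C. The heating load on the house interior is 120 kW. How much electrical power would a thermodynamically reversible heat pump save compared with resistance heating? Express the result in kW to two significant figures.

110 kW

In absolute terms T_C = 281.15 K and T_H = 295.45 K, so ΔT = 14.30 K.
COP_Carnot = T_H/ΔT = 295.45/14.30 = 20.66.
Resistance heating needs Ẇ_res = Q̇_H = 120.0 kW; the reversible heat pump needs only Ẇ_hp = Q̇_H/COP = 5.808 kW.
Saving = 120.0 − 5.808 = 114.2 kW.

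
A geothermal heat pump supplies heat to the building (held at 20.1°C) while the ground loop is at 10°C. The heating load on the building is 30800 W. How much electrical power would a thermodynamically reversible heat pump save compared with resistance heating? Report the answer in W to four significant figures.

29740 W

In absolute terms T_C = 283.15 K and T_H = 293.25 K, so ΔT = 10.10 K.
COP_Carnot = T_H/ΔT = 293.25/10.10 = 29.03.
Resistance heating needs Ẇ_res = Q̇_H = 30800 W; the reversible heat pump needs only Ẇ_hp = Q̇_H/COP = 1061 W.
Saving = 30800 − 1061 = 29740 W.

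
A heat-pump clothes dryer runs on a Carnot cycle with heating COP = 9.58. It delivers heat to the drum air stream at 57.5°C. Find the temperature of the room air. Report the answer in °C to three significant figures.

23.0 °C

COP_HP = T_H/(T_H − T_C) gives T_H − T_C = T_H/COP.
With T_H = 330.65 K, T_C = 330.65 × (1 − 1/9.58) = 296.14 K.
Converting, 296.14 K = 22.99°C.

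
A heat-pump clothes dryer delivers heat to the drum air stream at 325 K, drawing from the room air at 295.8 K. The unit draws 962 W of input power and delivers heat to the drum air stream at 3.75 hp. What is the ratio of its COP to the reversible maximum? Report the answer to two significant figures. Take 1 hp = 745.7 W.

0.26

Converting, Q̇_H = 3.750 hp = 2796 W, so COP_actual = Q̇_H/Ẇ = 2796/962.0 = 2.907.
The reservoir spacing is ΔT = 325 − 295.8 = 29.20 K.
COP_Carnot = T_H/ΔT = 325.00/29.20 = 11.13.
η_II = COP_actual/COP_Carnot = 2.907/11.13 = 0.2612.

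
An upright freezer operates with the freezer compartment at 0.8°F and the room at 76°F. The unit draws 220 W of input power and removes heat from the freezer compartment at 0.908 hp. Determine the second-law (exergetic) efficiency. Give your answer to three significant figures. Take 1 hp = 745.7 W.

Converting, Q̇_C = 0.9080 hp = 677.1 W, so COP_actual = Q̇_C/Ẇ = 677.1/220.0 = 3.078.
In absolute terms T_C = 255.82 K and T_H = 297.59 K, so ΔT = 41.78 K.
COP_Carnot = T_C/ΔT = 255.82/41.78 = 6.123.
η_II = COP_actual/COP_Carnot = 3.078/6.123 = 0.5026.

0.503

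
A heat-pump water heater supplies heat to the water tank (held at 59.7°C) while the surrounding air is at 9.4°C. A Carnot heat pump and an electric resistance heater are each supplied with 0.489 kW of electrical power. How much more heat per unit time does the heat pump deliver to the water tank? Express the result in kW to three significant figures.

In absolute terms T_C = 282.55 K and T_H = 332.85 K, so ΔT = 50.30 K.
COP_Carnot = T_H/ΔT = 332.85/50.30 = 6.617.
The heat pump delivers Q̇_H = COP × Ẇ = 3.236 kW; the resistance heater delivers Ẇ = 0.4890 kW.
Extra = (COP − 1)·Ẇ = 2.747 kW.

2.75 kW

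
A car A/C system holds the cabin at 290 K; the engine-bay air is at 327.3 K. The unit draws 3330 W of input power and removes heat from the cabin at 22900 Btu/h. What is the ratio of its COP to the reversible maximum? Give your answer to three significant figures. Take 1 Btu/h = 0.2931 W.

Converting, Q̇_C = 22900 Btu/h = 6712 W, so COP_actual = Q̇_C/Ẇ = 6712/3330 = 2.016.
The reservoir spacing is ΔT = 327.3 − 290 = 37.30 K.
COP_Carnot = T_C/ΔT = 290.00/37.30 = 7.775.
η_II = COP_actual/COP_Carnot = 2.016/7.775 = 0.2592.

0.259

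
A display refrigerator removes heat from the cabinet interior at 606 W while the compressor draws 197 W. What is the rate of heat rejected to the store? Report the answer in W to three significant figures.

803 W

For a cyclic device the first law requires Q̇_H = Q̇_C + Ẇ.
Q̇_H = Q̇_C + Ẇ = 803.0 W.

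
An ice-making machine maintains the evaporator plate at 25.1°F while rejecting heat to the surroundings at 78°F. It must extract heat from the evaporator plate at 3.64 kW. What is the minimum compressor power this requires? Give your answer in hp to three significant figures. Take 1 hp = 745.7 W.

0.533 hp

In absolute terms T_C = 269.32 K and T_H = 298.71 K, so ΔT = 29.39 K.
COP_Carnot = T_C/ΔT = 269.32/29.39 = 9.164.
Ẇ_min = Q̇/COP_Carnot = 3.640/9.164 = 0.3972 kW = 0.5327 hp.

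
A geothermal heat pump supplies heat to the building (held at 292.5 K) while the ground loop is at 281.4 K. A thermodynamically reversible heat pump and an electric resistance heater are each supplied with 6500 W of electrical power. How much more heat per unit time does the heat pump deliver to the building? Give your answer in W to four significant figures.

The reservoir spacing is ΔT = 292.5 − 281.4 = 11.10 K.
COP_Carnot = T_H/ΔT = 292.50/11.10 = 26.35.
The heat pump delivers Q̇_H = COP × Ẇ = 171300 W; the resistance heater delivers Ẇ = 6500 W.
Extra = (COP − 1)·Ẇ = 164800 W.

164800 W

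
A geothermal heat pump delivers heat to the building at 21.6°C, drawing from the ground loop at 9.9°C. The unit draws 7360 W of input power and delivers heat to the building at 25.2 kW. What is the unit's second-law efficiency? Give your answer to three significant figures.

0.136

Converting, Q̇_H = 25.20 kW = 25200 W, so COP_actual = Q̇_H/Ẇ = 25200/7360 = 3.424.
In absolute terms T_C = 283.05 K and T_H = 294.75 K, so ΔT = 11.70 K.
COP_Carnot = T_H/ΔT = 294.75/11.70 = 25.19.
η_II = COP_actual/COP_Carnot = 3.424/25.19 = 0.1359.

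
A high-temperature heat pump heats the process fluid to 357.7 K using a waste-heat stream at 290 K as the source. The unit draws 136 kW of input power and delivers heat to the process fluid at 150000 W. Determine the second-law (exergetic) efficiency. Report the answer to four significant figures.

0.2087

Converting, Q̇_H = 150000 W = 150.0 kW, so COP_actual = Q̇_H/Ẇ = 150.0/136.0 = 1.103.
The reservoir spacing is ΔT = 357.7 − 290 = 67.70 K.
COP_Carnot = T_H/ΔT = 357.70/67.70 = 5.284.
η_II = COP_actual/COP_Carnot = 1.103/5.284 = 0.2087.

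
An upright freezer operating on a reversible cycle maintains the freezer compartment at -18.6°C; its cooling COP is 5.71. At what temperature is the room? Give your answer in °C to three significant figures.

26.0 °C

COP_R = T_C/(T_H − T_C) gives T_H − T_C = T_C/COP.
With T_C = 254.55 K, T_H = 254.55 × (1 + 1/5.71) = 299.13 K.
Converting, 299.13 K = 25.98°C.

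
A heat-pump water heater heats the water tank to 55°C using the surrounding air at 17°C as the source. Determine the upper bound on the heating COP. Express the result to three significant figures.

8.64

In absolute terms T_C = 290.15 K and T_H = 328.15 K, so ΔT = 38.00 K.
For a reversible cycle, COP_Carnot = T_H/ΔT = 328.15/38.00 = 8.636.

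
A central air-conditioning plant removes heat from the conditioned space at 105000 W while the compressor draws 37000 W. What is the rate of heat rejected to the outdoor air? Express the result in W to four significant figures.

For a cyclic device the first law requires Q̇_H = Q̇_C + Ẇ.
Q̇_H = Q̇_C + Ẇ = 142000 W.

142000 W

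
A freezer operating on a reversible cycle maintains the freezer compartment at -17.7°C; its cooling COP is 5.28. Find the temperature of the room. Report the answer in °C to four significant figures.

30.68 °C

COP_R = T_C/(T_H − T_C) gives T_H − T_C = T_C/COP.
With T_C = 255.45 K, T_H = 255.45 × (1 + 1/5.28) = 303.83 K.
Converting, 303.83 K = 30.68°C.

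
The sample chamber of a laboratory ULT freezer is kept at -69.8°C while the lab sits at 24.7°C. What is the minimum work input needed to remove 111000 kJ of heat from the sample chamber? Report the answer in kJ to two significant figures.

52000 kJ

In absolute terms T_C = 203.35 K and T_H = 297.85 K, so ΔT = 94.50 K.
The reversible limit is COP_R = T_C/ΔT = 2.152, so W_min = Q_C/COP = Q_C·ΔT/T_C.
W_min = 111000 × 94.50/203.35 = 51580 kJ.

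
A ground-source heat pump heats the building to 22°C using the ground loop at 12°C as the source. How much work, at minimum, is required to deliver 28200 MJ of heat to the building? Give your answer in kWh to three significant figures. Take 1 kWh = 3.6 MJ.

In absolute terms T_C = 285.15 K and T_H = 295.15 K, so ΔT = 10.00 K.
The reversible limit is COP_HP = T_H/ΔT = 29.52, so W_min = Q_H/COP = Q_H·ΔT/T_H.
W_min = 28200 × 10.00/295.15 = 955.4 MJ = 265.4 kWh.

265 kWh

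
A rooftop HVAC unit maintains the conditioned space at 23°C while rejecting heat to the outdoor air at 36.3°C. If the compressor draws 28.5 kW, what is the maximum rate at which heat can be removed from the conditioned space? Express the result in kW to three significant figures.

635 kW

In absolute terms T_C = 296.15 K and T_H = 309.45 K, so ΔT = 13.30 K.
COP_Carnot = T_C/ΔT = 296.15/13.30 = 22.27.
Q̇_max = COP_Carnot × Ẇ = 22.27 × 28.50 kW = 634.6 kW.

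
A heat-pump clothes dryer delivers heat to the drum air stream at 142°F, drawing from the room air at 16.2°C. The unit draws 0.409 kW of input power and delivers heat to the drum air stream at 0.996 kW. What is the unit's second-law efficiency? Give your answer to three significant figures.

COP_actual = Q̇_H/Ẇ = 0.9960/0.4090 = 2.435.
In absolute terms T_C = 289.35 K and T_H = 334.26 K, so ΔT = 44.91 K.
COP_Carnot = T_H/ΔT = 334.26/44.91 = 7.443.
η_II = COP_actual/COP_Carnot = 2.435/7.443 = 0.3272.

0.327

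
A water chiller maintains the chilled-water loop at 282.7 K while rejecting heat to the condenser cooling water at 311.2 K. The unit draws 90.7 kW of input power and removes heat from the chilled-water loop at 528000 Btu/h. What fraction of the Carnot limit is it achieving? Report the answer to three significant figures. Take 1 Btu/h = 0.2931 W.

0.172

Converting, Q̇_C = 528000 Btu/h = 154.8 kW, so COP_actual = Q̇_C/Ẇ = 154.8/90.70 = 1.706.
The reservoir spacing is ΔT = 311.2 − 282.7 = 28.50 K.
COP_Carnot = T_C/ΔT = 282.70/28.50 = 9.919.
η_II = COP_actual/COP_Carnot = 1.706/9.919 = 0.1720.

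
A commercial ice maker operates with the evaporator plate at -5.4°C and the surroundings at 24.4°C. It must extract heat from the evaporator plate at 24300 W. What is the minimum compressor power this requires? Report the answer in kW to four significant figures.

In absolute terms T_C = 267.75 K and T_H = 297.55 K, so ΔT = 29.80 K.
COP_Carnot = T_C/ΔT = 267.75/29.80 = 8.985.
Ẇ_min = Q̇/COP_Carnot = 24300/8.985 = 2705 W = 2.705 kW.

2.705 kW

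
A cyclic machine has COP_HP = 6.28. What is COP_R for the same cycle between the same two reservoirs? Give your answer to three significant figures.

Since Q_H = Q_C + W for any cycle, COP_R = Q_C/W = Q_H/W − 1.
COP_R = 6.28 − 1 = 5.28.

5.28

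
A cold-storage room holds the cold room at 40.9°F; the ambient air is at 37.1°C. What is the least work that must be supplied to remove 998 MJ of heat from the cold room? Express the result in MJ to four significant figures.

115.4 MJ

In absolute terms T_C = 278.09 K and T_H = 310.25 K, so ΔT = 32.16 K.
The reversible limit is COP_R = T_C/ΔT = 8.648, so W_min = Q_C/COP = Q_C·ΔT/T_C.
W_min = 998.0 × 32.16/278.09 = 115.4 MJ.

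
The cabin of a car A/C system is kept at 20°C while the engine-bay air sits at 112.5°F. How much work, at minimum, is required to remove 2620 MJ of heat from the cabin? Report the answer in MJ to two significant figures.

In absolute terms T_C = 293.15 K and T_H = 317.87 K, so ΔT = 24.72 K.
The reversible limit is COP_R = T_C/ΔT = 11.86, so W_min = Q_C/COP = Q_C·ΔT/T_C.
W_min = 2620 × 24.72/293.15 = 221.0 MJ.

220 MJ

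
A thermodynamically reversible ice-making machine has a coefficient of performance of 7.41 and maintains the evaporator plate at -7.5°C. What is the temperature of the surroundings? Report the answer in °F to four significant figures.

83.03 °F

COP_R = T_C/(T_H − T_C) gives T_H − T_C = T_C/COP.
With T_C = 265.65 K, T_H = 265.65 × (1 + 1/7.41) = 301.50 K.
Converting, 301.50 K = 83.03°F.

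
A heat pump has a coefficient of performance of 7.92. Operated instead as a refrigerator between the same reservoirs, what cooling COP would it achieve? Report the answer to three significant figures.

Since Q_H = Q_C + W for any cycle, COP_R = Q_C/W = Q_H/W − 1.
COP_R = 7.92 − 1 = 6.92.

6.92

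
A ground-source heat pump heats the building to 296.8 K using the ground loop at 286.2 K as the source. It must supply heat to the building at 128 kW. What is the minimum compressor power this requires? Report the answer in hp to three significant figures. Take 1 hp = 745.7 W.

6.13 hp

The reservoir spacing is ΔT = 296.8 − 286.2 = 10.60 K.
COP_Carnot = T_H/ΔT = 296.80/10.60 = 28.00.
Ẇ_min = Q̇/COP_Carnot = 128.0/28.00 = 4.571 kW = 6.130 hp.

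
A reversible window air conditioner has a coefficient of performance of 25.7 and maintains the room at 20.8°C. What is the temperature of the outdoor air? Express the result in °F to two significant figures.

COP_R = T_C/(T_H − T_C) gives T_H − T_C = T_C/COP.
With T_C = 293.95 K, T_H = 293.95 × (1 + 1/25.7) = 305.39 K.
Converting, 305.39 K = 90.03°F.

90 °F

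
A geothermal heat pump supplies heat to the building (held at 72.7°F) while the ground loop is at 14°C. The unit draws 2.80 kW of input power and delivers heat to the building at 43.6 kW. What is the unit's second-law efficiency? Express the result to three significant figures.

0.453

COP_actual = Q̇_H/Ẇ = 43.60/2.800 = 15.57.
In absolute terms T_C = 287.15 K and T_H = 295.76 K, so ΔT = 8.611 K.
COP_Carnot = T_H/ΔT = 295.76/8.611 = 34.35.
η_II = COP_actual/COP_Carnot = 15.57/34.35 = 0.4534.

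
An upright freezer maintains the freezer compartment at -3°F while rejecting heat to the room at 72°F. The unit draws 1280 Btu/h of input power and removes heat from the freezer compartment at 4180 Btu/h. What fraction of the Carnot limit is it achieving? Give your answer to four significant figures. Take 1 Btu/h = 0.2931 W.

COP_actual = Q̇_C/Ẇ = 4180/1280 = 3.266.
In absolute terms T_C = 253.71 K and T_H = 295.37 K, so ΔT = 41.67 K.
COP_Carnot = T_C/ΔT = 253.71/41.67 = 6.089.
η_II = COP_actual/COP_Carnot = 3.266/6.089 = 0.5363.

0.5363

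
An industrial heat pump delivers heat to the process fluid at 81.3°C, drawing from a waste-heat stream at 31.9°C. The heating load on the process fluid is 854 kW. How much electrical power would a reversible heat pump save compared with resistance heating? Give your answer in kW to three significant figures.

735 kW

In absolute terms T_C = 305.05 K and T_H = 354.45 K, so ΔT = 49.40 K.
COP_Carnot = T_H/ΔT = 354.45/49.40 = 7.175.
Resistance heating needs Ẇ_res = Q̇_H = 854.0 kW; the reversible heat pump needs only Ẇ_hp = Q̇_H/COP = 119.0 kW.
Saving = 854.0 − 119.0 = 735.0 kW.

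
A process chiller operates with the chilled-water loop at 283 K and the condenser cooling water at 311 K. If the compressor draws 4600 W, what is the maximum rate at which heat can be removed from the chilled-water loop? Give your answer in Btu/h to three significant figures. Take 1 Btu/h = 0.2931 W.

The reservoir spacing is ΔT = 311 − 283 = 28.00 K.
COP_Carnot = T_C/ΔT = 283.00/28.00 = 10.11.
Q̇_max = COP_Carnot × Ẇ = 10.11 × 4600 W = 46490 W = 158600 Btu/h.

159000 Btu/h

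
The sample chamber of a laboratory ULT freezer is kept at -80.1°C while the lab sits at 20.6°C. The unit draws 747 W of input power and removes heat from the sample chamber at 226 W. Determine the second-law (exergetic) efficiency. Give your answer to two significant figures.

COP_actual = Q̇_C/Ẇ = 226.0/747.0 = 0.3025.
In absolute terms T_C = 193.05 K and T_H = 293.75 K, so ΔT = 100.7 K.
COP_Carnot = T_C/ΔT = 193.05/100.7 = 1.917.
η_II = COP_actual/COP_Carnot = 0.3025/1.917 = 0.1578.

0.16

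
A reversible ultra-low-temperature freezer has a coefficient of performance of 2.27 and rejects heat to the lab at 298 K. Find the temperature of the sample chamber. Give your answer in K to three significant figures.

For a Carnot refrigerator COP_R = T_C/(T_H − T_C), so T_C = COP·T_H/(1 + COP).
With T_H = 298.00 K, T_C = 2.27 × 298.00/3.270 = 206.87 K.

207 K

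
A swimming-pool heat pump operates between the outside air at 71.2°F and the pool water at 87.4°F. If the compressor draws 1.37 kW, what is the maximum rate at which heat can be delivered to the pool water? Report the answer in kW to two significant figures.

In absolute terms T_C = 294.93 K and T_H = 303.93 K, so ΔT = 9.000 K.
COP_Carnot = T_H/ΔT = 303.93/9.000 = 33.77.
Q̇_max = COP_Carnot × Ẇ = 33.77 × 1.370 kW = 46.26 kW.

46 kW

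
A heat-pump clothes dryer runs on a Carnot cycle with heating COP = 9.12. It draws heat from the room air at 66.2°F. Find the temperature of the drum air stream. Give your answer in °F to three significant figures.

131 °F

COP_HP = T_H/(T_H − T_C) rearranges to T_H = COP·T_C/(COP − 1).
With T_C = 292.15 K, T_H = 9.12 × 292.15/8.120 = 328.13 K.
Converting, 328.13 K = 130.96°F.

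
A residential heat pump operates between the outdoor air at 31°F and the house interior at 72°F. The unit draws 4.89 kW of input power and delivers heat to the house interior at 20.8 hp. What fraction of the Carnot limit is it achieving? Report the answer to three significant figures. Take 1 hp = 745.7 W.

Converting, Q̇_H = 20.80 hp = 15.51 kW, so COP_actual = Q̇_H/Ẇ = 15.51/4.890 = 3.172.
In absolute terms T_C = 272.59 K and T_H = 295.37 K, so ΔT = 22.78 K.
COP_Carnot = T_H/ΔT = 295.37/22.78 = 12.97.
η_II = COP_actual/COP_Carnot = 3.172/12.97 = 0.2446.

0.245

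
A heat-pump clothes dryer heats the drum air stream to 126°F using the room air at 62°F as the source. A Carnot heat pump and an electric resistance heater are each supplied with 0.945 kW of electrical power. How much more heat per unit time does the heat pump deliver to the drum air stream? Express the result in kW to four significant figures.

In absolute terms T_C = 289.82 K and T_H = 325.37 K, so ΔT = 35.56 K.
COP_Carnot = T_H/ΔT = 325.37/35.56 = 9.151.
The heat pump delivers Q̇_H = COP × Ẇ = 8.648 kW; the resistance heater delivers Ẇ = 0.9450 kW.
Extra = (COP − 1)·Ẇ = 7.703 kW.

7.703 kW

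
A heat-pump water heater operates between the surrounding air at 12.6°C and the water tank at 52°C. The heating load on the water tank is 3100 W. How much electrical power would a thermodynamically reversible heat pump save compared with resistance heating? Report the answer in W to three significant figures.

In absolute terms T_C = 285.75 K and T_H = 325.15 K, so ΔT = 39.40 K.
COP_Carnot = T_H/ΔT = 325.15/39.40 = 8.253.
Resistance heating needs Ẇ_res = Q̇_H = 3100 W; the reversible heat pump needs only Ẇ_hp = Q̇_H/COP = 375.6 W.
Saving = 3100 − 375.6 = 2724 W.

2720 W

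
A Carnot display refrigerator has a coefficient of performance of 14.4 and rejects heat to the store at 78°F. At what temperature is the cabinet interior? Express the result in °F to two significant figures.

43 °F

For a Carnot refrigerator COP_R = T_C/(T_H − T_C), so T_C = COP·T_H/(1 + COP).
With T_H = 298.71 K, T_C = 14.4 × 298.71/15.40 = 279.31 K.
Converting, 279.31 K = 43.09°F.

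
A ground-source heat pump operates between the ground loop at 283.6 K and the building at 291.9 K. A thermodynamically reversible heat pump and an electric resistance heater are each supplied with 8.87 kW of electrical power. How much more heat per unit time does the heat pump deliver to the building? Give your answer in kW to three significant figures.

The reservoir spacing is ΔT = 291.9 − 283.6 = 8.300 K.
COP_Carnot = T_H/ΔT = 291.90/8.300 = 35.17.
The heat pump delivers Q̇_H = COP × Ẇ = 311.9 kW; the resistance heater delivers Ẇ = 8.870 kW.
Extra = (COP − 1)·Ẇ = 303.1 kW.

303 kW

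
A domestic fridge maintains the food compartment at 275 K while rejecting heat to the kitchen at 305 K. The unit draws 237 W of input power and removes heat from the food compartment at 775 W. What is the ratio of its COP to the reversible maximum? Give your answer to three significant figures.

0.357

COP_actual = Q̇_C/Ẇ = 775.0/237.0 = 3.270.
The reservoir spacing is ΔT = 305 − 275 = 30.00 K.
COP_Carnot = T_C/ΔT = 275.00/30.00 = 9.167.
η_II = COP_actual/COP_Carnot = 3.270/9.167 = 0.3567.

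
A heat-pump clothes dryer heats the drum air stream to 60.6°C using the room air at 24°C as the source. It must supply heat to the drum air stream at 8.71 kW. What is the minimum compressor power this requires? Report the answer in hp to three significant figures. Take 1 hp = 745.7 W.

In absolute terms T_C = 297.15 K and T_H = 333.75 K, so ΔT = 36.60 K.
COP_Carnot = T_H/ΔT = 333.75/36.60 = 9.119.
Ẇ_min = Q̇/COP_Carnot = 8.710/9.119 = 0.9552 kW = 1.281 hp.

1.28 hp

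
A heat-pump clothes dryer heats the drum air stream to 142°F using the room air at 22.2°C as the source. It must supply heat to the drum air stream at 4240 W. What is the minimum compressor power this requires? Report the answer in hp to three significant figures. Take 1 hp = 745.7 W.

0.662 hp

In absolute terms T_C = 295.35 K and T_H = 334.26 K, so ΔT = 38.91 K.
COP_Carnot = T_H/ΔT = 334.26/38.91 = 8.590.
Ẇ_min = Q̇/COP_Carnot = 4240/8.590 = 493.6 W = 0.6619 hp.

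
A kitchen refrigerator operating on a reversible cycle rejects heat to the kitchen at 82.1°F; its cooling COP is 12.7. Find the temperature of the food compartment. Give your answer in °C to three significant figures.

For a Carnot refrigerator COP_R = T_C/(T_H − T_C), so T_C = COP·T_H/(1 + COP).
With T_H = 300.98 K, T_C = 12.7 × 300.98/13.70 = 279.01 K.
Converting, 279.01 K = 5.86°C.

5.86 °C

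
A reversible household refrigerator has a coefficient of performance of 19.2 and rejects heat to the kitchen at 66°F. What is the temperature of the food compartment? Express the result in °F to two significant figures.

40 °F

For a Carnot refrigerator COP_R = T_C/(T_H − T_C), so T_C = COP·T_H/(1 + COP).
With T_H = 292.04 K, T_C = 19.2 × 292.04/20.20 = 277.58 K.
Converting, 277.58 K = 39.98°F.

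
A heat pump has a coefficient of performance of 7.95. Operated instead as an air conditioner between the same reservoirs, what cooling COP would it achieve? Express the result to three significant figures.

6.95

Since Q_H = Q_C + W for any cycle, COP_R = Q_C/W = Q_H/W − 1.
COP_R = 7.95 − 1 = 6.95.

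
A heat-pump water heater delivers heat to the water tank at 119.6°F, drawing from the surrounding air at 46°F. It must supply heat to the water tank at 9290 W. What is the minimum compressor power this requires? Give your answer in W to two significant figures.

1200 W

In absolute terms T_C = 280.93 K and T_H = 321.82 K, so ΔT = 40.89 K.
COP_Carnot = T_H/ΔT = 321.82/40.89 = 7.871.
Ẇ_min = Q̇/COP_Carnot = 9290/7.871 = 1180 W.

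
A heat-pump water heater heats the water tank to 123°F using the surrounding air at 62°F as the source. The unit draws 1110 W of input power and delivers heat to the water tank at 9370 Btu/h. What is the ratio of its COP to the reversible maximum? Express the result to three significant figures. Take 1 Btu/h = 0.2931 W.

Converting, Q̇_H = 9370 Btu/h = 2746 W, so COP_actual = Q̇_H/Ẇ = 2746/1110 = 2.474.
In absolute terms T_C = 289.82 K and T_H = 323.71 K, so ΔT = 33.89 K.
COP_Carnot = T_H/ΔT = 323.71/33.89 = 9.552.
η_II = COP_actual/COP_Carnot = 2.474/9.552 = 0.2590.

0.259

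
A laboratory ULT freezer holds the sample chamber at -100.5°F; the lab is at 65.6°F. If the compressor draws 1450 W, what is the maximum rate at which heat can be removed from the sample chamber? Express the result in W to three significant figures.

In absolute terms T_C = 199.54 K and T_H = 291.82 K, so ΔT = 92.28 K.
COP_Carnot = T_C/ΔT = 199.54/92.28 = 2.162.
Q̇_max = COP_Carnot × Ẇ = 2.162 × 1450 W = 3135 W.

3140 W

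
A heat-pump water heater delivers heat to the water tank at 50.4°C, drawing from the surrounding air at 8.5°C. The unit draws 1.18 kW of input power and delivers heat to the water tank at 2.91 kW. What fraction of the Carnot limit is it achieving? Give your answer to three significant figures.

COP_actual = Q̇_H/Ẇ = 2.910/1.180 = 2.466.
In absolute terms T_C = 281.65 K and T_H = 323.55 K, so ΔT = 41.90 K.
COP_Carnot = T_H/ΔT = 323.55/41.90 = 7.722.
η_II = COP_actual/COP_Carnot = 2.466/7.722 = 0.3194.

0.319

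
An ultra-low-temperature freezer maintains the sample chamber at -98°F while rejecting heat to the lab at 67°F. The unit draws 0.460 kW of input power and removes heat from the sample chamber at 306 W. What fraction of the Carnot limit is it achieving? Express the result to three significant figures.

Converting, Q̇_C = 306.0 W = 0.3060 kW, so COP_actual = Q̇_C/Ẇ = 0.3060/0.4600 = 0.6652.
In absolute terms T_C = 200.93 K and T_H = 292.59 K, so ΔT = 91.67 K.
COP_Carnot = T_C/ΔT = 200.93/91.67 = 2.192.
η_II = COP_actual/COP_Carnot = 0.6652/2.192 = 0.3035.

0.303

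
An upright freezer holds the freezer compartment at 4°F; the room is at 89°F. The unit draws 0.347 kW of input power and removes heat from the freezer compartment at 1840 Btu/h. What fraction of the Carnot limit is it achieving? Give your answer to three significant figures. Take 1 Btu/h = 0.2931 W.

Converting, Q̇_C = 1840 Btu/h = 0.5393 kW, so COP_actual = Q̇_C/Ẇ = 0.5393/0.3470 = 1.554.
In absolute terms T_C = 257.59 K and T_H = 304.82 K, so ΔT = 47.22 K.
COP_Carnot = T_C/ΔT = 257.59/47.22 = 5.455.
η_II = COP_actual/COP_Carnot = 1.554/5.455 = 0.2849.

0.285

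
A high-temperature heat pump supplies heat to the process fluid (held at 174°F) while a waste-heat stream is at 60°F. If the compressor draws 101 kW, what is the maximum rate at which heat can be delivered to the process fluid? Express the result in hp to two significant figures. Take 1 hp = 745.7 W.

In absolute terms T_C = 288.71 K and T_H = 352.04 K, so ΔT = 63.33 K.
COP_Carnot = T_H/ΔT = 352.04/63.33 = 5.559.
Q̇_max = COP_Carnot × Ẇ = 5.559 × 101.0 kW = 561.4 kW = 752.9 hp.

750 hp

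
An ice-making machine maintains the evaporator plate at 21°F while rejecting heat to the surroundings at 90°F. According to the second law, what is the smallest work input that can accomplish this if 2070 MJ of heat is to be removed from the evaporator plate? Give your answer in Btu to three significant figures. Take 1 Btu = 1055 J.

In absolute terms T_C = 267.04 K and T_H = 305.37 K, so ΔT = 38.33 K.
The reversible limit is COP_R = T_C/ΔT = 6.966, so W_min = Q_C/COP = Q_C·ΔT/T_C.
W_min = 2070 × 38.33/267.04 = 297.1 MJ = 281700 Btu.

282000 Btu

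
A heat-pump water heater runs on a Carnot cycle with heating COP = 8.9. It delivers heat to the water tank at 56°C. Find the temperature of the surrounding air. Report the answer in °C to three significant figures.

19.0 °C

COP_HP = T_H/(T_H − T_C) gives T_H − T_C = T_H/COP.
With T_H = 329.15 K, T_C = 329.15 × (1 − 1/8.9) = 292.17 K.
Converting, 292.17 K = 19.02°C.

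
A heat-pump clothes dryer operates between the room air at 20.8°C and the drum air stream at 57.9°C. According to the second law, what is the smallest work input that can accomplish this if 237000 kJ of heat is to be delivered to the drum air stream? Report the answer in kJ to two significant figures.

27000 kJ

In absolute terms T_C = 293.95 K and T_H = 331.05 K, so ΔT = 37.10 K.
The reversible limit is COP_HP = T_H/ΔT = 8.923, so W_min = Q_H/COP = Q_H·ΔT/T_H.
W_min = 237000 × 37.10/331.05 = 26560 kJ.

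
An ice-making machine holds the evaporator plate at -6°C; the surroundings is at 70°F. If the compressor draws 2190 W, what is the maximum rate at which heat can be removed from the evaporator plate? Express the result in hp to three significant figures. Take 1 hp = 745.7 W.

28.9 hp

In absolute terms T_C = 267.15 K and T_H = 294.26 K, so ΔT = 27.11 K.
COP_Carnot = T_C/ΔT = 267.15/27.11 = 9.854.
Q̇_max = COP_Carnot × Ẇ = 9.854 × 2190 W = 21580 W = 28.94 hp.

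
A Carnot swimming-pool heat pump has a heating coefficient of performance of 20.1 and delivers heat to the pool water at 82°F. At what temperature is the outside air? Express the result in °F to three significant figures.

COP_HP = T_H/(T_H − T_C) gives T_H − T_C = T_H/COP.
With T_H = 300.93 K, T_C = 300.93 × (1 − 1/20.1) = 285.96 K.
Converting, 285.96 K = 55.05°F.

55.1 °F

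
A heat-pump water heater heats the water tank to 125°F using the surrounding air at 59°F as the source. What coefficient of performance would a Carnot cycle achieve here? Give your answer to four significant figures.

In absolute terms T_C = 288.15 K and T_H = 324.82 K, so ΔT = 36.67 K.
For a reversible cycle, COP_Carnot = T_H/ΔT = 324.82/36.67 = 8.859.

8.859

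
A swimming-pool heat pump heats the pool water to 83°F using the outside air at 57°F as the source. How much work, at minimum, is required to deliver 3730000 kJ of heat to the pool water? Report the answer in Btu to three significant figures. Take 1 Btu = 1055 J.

169000 Btu

In absolute terms T_C = 287.04 K and T_H = 301.48 K, so ΔT = 14.44 K.
The reversible limit is COP_HP = T_H/ΔT = 20.87, so W_min = Q_H/COP = Q_H·ΔT/T_H.
W_min = 3730000 × 14.44/301.48 = 178700 kJ = 169400 Btu.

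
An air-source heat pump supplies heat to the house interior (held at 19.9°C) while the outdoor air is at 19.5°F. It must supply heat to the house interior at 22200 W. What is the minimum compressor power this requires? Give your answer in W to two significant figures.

2000 W

In absolute terms T_C = 266.21 K and T_H = 293.05 K, so ΔT = 26.84 K.
COP_Carnot = T_H/ΔT = 293.05/26.84 = 10.92.
Ẇ_min = Q̇/COP_Carnot = 22200/10.92 = 2034 W.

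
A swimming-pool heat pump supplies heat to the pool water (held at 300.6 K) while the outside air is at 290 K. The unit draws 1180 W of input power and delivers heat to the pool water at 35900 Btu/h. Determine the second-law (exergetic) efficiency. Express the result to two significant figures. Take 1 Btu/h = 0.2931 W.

0.31

Converting, Q̇_H = 35900 Btu/h = 10520 W, so COP_actual = Q̇_H/Ẇ = 10520/1180 = 8.917.
The reservoir spacing is ΔT = 300.6 − 290 = 10.60 K.
COP_Carnot = T_H/ΔT = 300.60/10.60 = 28.36.
η_II = COP_actual/COP_Carnot = 8.917/28.36 = 0.3144.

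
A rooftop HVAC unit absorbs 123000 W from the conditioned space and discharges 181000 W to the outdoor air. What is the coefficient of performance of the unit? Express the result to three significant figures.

The first law gives Q̇_H = Q̇_C + Ẇ, so the three rates are Q̇_C = 123000, Q̇_H = 181000, Ẇ = 58000 W.
COP_R = Q̇_C/Ẇ = 123000/58000 = 2.121.

2.12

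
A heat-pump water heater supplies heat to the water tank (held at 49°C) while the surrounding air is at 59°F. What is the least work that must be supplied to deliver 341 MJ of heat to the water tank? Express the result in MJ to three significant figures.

In absolute terms T_C = 288.15 K and T_H = 322.15 K, so ΔT = 34.00 K.
The reversible limit is COP_HP = T_H/ΔT = 9.475, so W_min = Q_H/COP = Q_H·ΔT/T_H.
W_min = 341.0 × 34.00/322.15 = 35.99 MJ.

36.0 MJ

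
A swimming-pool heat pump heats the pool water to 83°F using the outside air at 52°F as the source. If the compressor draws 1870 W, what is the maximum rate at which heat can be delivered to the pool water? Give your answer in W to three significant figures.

In absolute terms T_C = 284.26 K and T_H = 301.48 K, so ΔT = 17.22 K.
COP_Carnot = T_H/ΔT = 301.48/17.22 = 17.51.
Q̇_max = COP_Carnot × Ẇ = 17.51 × 1870 W = 32740 W.

32700 W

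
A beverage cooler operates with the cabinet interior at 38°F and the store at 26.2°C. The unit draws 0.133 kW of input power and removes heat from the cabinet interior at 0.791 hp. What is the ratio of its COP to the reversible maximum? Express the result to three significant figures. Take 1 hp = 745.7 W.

Converting, Q̇_C = 0.7910 hp = 0.5898 kW, so COP_actual = Q̇_C/Ẇ = 0.5898/0.1330 = 4.435.
In absolute terms T_C = 276.48 K and T_H = 299.35 K, so ΔT = 22.87 K.
COP_Carnot = T_C/ΔT = 276.48/22.87 = 12.09.
η_II = COP_actual/COP_Carnot = 4.435/12.09 = 0.3668.

0.367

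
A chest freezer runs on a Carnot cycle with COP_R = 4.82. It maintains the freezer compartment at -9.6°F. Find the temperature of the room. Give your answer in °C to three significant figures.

28.8 °C

COP_R = T_C/(T_H − T_C) gives T_H − T_C = T_C/COP.
With T_C = 250.04 K, T_H = 250.04 × (1 + 1/4.82) = 301.91 K.
Converting, 301.91 K = 28.76°C.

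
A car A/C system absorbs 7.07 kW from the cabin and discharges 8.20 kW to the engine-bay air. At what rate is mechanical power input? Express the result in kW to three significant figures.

1.13 kW

For a cyclic device the first law requires Q̇_H = Q̇_C + Ẇ.
Ẇ = Q̇_H − Q̇_C = 1.130 kW.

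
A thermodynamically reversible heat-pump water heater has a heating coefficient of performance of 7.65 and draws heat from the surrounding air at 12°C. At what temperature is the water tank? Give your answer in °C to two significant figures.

COP_HP = T_H/(T_H − T_C) rearranges to T_H = COP·T_C/(COP − 1).
With T_C = 285.15 K, T_H = 7.65 × 285.15/6.650 = 328.03 K.
Converting, 328.03 K = 54.88°C.

55 °C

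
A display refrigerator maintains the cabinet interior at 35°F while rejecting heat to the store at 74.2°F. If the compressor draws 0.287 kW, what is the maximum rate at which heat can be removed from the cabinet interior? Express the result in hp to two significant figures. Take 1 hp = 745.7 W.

4.9 hp

In absolute terms T_C = 274.82 K and T_H = 296.59 K, so ΔT = 21.78 K.
COP_Carnot = T_C/ΔT = 274.82/21.78 = 12.62.
Q̇_max = COP_Carnot × Ẇ = 12.62 × 0.2870 kW = 3.622 kW = 4.857 hp.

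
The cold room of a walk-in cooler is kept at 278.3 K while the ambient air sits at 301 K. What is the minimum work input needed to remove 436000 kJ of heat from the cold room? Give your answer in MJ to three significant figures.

35.6 MJ

The reservoir spacing is ΔT = 301 − 278.3 = 22.70 K.
The reversible limit is COP_R = T_C/ΔT = 12.26, so W_min = Q_C/COP = Q_C·ΔT/T_C.
W_min = 436000 × 22.70/278.30 = 35560 kJ = 35.56 MJ.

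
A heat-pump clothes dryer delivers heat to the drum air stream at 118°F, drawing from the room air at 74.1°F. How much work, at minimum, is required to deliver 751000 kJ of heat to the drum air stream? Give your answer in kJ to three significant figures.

57100 kJ

In absolute terms T_C = 296.54 K and T_H = 320.93 K, so ΔT = 24.39 K.
The reversible limit is COP_HP = T_H/ΔT = 13.16, so W_min = Q_H/COP = Q_H·ΔT/T_H.
W_min = 751000 × 24.39/320.93 = 57070 kJ.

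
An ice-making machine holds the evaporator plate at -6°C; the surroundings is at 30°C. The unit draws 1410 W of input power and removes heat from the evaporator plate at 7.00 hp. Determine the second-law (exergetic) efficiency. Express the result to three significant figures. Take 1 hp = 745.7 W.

Converting, Q̇_C = 7.000 hp = 5220 W, so COP_actual = Q̇_C/Ẇ = 5220/1410 = 3.702.
In absolute terms T_C = 267.15 K and T_H = 303.15 K, so ΔT = 36.00 K.
COP_Carnot = T_C/ΔT = 267.15/36.00 = 7.421.
η_II = COP_actual/COP_Carnot = 3.702/7.421 = 0.4989.

0.499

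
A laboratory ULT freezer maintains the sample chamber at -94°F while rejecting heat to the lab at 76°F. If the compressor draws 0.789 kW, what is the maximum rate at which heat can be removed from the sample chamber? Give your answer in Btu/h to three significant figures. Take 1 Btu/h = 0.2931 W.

In absolute terms T_C = 203.15 K and T_H = 297.59 K, so ΔT = 94.44 K.
COP_Carnot = T_C/ΔT = 203.15/94.44 = 2.151.
Q̇_max = COP_Carnot × Ẇ = 2.151 × 0.7890 kW = 1.697 kW = 5790 Btu/h.

5790 Btu/h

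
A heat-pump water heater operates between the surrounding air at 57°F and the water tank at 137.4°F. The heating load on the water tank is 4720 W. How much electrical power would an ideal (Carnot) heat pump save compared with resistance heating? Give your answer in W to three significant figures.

In absolute terms T_C = 287.04 K and T_H = 331.71 K, so ΔT = 44.67 K.
COP_Carnot = T_H/ΔT = 331.71/44.67 = 7.426.
Resistance heating needs Ẇ_res = Q̇_H = 4720 W; the reversible heat pump needs only Ẇ_hp = Q̇_H/COP = 635.6 W.
Saving = 4720 − 635.6 = 4084 W.

4080 W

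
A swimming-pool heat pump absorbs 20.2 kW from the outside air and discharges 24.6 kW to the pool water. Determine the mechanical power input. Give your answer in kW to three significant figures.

For a cyclic device the first law requires Q̇_H = Q̇_C + Ẇ.
Ẇ = Q̇_H − Q̇_C = 4.400 kW.

4.40 kW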